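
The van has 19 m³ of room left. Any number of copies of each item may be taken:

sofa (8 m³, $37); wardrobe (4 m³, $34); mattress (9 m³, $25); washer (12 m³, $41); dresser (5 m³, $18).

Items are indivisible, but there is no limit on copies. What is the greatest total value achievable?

$136

Best value-per-unit is wardrobe at 34/4, and filling with it alone uses volume 4×4=16. No mix of the others beats 4×34 = 136.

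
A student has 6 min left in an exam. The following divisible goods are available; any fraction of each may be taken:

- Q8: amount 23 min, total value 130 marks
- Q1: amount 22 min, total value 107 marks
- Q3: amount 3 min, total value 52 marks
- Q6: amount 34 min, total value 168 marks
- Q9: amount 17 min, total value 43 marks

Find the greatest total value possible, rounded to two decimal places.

Take in order of value per unit:
- Q3 (52/3 per unit): all 3 → value 52, running total 52.00
- Q8 (130/23 per unit): 3 of 23 → value 3×130/23 = 16.9565, running total 68.96
Total 68.96.

68.96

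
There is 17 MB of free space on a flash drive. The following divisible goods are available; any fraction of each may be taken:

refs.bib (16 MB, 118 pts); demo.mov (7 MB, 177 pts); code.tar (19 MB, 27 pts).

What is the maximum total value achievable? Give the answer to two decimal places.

250.75

Take in order of value per unit:
- demo.mov (177/7 per unit): all 7 → value 177, running total 177.00
- refs.bib (118/16 per unit): 10 of 16 → value 10×118/16 = 73.7500, running total 250.75
Total 250.75.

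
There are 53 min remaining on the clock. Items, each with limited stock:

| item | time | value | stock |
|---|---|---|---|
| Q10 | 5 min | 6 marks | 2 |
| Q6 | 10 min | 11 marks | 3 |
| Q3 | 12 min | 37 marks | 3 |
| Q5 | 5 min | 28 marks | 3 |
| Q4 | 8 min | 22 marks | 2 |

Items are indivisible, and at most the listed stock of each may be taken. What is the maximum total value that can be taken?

Top feasible selections:
- 3×Q3 + 3×Q5: time 51, value 195
- 1×Q10 + 2×Q3 + 3×Q5 + 1×Q4: time 52, value 186
- 2×Q3 + 3×Q5 + 1×Q4: time 47, value 180
Best: 195 marks.

195 marks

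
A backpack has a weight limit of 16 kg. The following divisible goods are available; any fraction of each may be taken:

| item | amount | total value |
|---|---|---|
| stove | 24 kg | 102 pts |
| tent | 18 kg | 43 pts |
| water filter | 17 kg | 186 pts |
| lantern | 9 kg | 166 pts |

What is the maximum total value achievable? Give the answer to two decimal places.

Take in order of value per unit:
- lantern (166/9 per unit): all 9 → value 166, running total 166.00
- water filter (186/17 per unit): 7 of 17 → value 7×186/17 = 76.5882, running total 242.59
Total 242.59.

242.59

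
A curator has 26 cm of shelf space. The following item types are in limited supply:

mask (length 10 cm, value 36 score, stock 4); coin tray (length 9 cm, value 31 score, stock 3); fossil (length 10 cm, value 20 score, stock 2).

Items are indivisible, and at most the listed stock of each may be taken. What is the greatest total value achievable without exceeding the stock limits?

Top feasible selections:
- 2×mask: length 20, value 72
- 1×mask + 1×coin tray: length 19, value 67
Best: 72 score.

72 score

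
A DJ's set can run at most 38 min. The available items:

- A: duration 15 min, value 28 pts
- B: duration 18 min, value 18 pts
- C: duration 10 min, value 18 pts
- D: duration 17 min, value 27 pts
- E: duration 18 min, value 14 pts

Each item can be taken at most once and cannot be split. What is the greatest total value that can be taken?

55 pts

This is a 0/1 knapsack; check combinations near the capacity.
- A+D: duration 15+17=32, value 28+27=55
- A+C: duration 15+10=25, value 28+18=46
- A+B: duration 15+18=33, value 28+18=46
Best: 55 pts.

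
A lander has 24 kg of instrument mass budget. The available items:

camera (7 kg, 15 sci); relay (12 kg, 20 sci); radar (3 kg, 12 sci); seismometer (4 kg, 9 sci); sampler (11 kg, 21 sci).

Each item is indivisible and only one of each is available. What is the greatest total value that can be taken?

48 sci

Check high-value combinations within 24 kg:
- camera+radar+sampler: mass 7+3+11=21, value 15+12+21=48
- camera+relay+radar: mass 7+12+3=22, value 15+20+12=47
- camera+seismometer+sampler: mass 7+4+11=22, value 15+9+21=45
- camera+relay+seismometer: mass 7+12+4=23, value 15+20+9=44
- radar+seismometer+sampler: mass 3+4+11=18, value 12+9+21=42
Best: 48 sci.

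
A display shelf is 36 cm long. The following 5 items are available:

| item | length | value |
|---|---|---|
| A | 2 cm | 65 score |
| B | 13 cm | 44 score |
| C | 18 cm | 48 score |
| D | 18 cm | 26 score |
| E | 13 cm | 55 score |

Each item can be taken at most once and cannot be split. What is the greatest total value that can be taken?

168 score

Check high-value combinations within 36 cm:
- A+C+E: length 2+18+13=33, value 65+48+55=168
- A+B+E: length 2+13+13=28, value 65+44+55=164
- A+B+C: length 2+13+18=33, value 65+44+48=157
- A+D+E: length 2+18+13=33, value 65+26+55=146
Best: 168 score.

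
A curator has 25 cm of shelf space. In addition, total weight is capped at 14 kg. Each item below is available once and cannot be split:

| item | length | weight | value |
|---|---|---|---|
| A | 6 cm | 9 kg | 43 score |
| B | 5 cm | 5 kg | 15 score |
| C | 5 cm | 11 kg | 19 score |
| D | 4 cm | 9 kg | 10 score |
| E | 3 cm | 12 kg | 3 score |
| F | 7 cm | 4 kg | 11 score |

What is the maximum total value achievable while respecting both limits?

58 score

Feasible sets respecting both limits:
- A+B: length 11, weight 14, value 58
- A+F: length 13, weight 13, value 54
- A: length 6, weight 9, value 43
- B+F: length 12, weight 9, value 26
Best: 58 score.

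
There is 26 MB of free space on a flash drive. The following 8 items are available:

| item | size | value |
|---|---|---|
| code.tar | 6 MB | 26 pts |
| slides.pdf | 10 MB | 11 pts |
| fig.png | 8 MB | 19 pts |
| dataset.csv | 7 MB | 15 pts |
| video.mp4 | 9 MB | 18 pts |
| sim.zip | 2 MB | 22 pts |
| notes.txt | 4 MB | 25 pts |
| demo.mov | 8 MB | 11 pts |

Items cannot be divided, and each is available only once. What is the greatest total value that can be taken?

Check high-value combinations within 26 MB:
- code.tar+fig.png+sim.zip+notes.txt: size 6+8+2+4=20, value 26+19+22+25=92
- code.tar+video.mp4+sim.zip+notes.txt: size 6+9+2+4=21, value 26+18+22+25=91
- code.tar+dataset.csv+sim.zip+notes.txt: size 6+7+2+4=19, value 26+15+22+25=88
- code.tar+fig.png+video.mp4+sim.zip: size 6+8+9+2=25, value 26+19+18+22=85
- code.tar+fig.png+dataset.csv+notes.txt: size 6+8+7+4=25, value 26+19+15+25=85
Best: 92 pts.

92 pts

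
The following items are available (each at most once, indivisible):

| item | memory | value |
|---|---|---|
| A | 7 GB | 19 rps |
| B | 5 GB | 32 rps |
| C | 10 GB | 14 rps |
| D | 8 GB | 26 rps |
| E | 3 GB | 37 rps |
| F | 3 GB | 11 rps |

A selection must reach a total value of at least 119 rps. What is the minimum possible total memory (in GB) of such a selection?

Subsets with value ≥ 119, sorted by total memory:
- A+B+D+E+F: memory 26, value 125
- B+C+D+E+F: memory 29, value 120
Minimum memory: 26 GB.

26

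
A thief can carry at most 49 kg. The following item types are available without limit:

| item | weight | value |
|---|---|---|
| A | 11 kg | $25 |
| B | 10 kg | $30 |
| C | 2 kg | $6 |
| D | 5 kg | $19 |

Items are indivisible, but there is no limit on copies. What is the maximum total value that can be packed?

$183

Best value-per-unit is D at 19/5; filling with it alone gives 9×19 = 171.
Optimal mix: 2×C + 9×D → weight 49, value 183.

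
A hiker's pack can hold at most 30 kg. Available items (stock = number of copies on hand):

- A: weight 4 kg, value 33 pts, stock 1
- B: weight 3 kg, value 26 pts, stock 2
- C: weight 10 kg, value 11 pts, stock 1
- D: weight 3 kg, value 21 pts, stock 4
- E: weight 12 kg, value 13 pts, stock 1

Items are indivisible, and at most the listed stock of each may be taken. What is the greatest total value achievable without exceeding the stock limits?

169 pts

Best selections within weight 30 and stock limits:
- 1×A + 2×B + 4×D: weight 22, value 169
- 1×A + 2×B + 1×C + 3×D: weight 29, value 159
- 1×A + 1×B + 1×C + 4×D: weight 29, value 154
Best: 169 pts.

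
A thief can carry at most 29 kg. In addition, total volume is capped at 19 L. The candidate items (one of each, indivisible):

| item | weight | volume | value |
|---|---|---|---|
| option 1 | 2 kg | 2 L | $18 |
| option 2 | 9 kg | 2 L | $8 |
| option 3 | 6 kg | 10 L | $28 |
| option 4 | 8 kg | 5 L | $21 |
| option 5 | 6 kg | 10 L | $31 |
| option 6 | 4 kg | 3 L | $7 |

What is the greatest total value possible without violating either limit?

$78

Feasible sets respecting both limits:
- option 1+option 2+option 4+option 5: weight 25, volume 19, value 78
- option 1+option 2+option 3+option 4: weight 25, volume 19, value 75
- option 1+option 4+option 5: weight 16, volume 17, value 70
Best: $78.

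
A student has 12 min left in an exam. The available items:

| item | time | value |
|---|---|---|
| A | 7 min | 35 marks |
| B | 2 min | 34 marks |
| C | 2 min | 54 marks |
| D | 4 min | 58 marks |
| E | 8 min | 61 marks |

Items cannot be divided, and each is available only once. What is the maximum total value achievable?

149 marks

Check high-value combinations within 12 min:
- B+C+E: time 2+2+8=12, value 34+54+61=149
- B+C+D: time 2+2+4=8, value 34+54+58=146
- A+B+C: time 7+2+2=11, value 35+34+54=123
- D+E: time 4+8=12, value 58+61=119
Best: 149 marks.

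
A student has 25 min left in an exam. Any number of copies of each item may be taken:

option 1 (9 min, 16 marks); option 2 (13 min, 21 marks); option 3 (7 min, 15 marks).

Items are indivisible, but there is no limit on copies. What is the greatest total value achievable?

47 marks

Best value-per-unit is option 3 at 15/7; filling with it alone gives 3×15 = 45.
Optimal mix: 2×option 1 + 1×option 3 → time 25, value 47.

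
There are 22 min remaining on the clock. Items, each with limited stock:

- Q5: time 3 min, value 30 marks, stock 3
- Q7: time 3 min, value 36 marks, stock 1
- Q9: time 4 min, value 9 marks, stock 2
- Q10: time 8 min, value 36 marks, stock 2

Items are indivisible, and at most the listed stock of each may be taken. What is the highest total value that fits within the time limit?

162 marks

Top feasible selections:
- 3×Q5 + 1×Q7 + 1×Q10: time 20, value 162
- 3×Q5 + 1×Q7 + 2×Q9: time 20, value 144
Best: 162 marks.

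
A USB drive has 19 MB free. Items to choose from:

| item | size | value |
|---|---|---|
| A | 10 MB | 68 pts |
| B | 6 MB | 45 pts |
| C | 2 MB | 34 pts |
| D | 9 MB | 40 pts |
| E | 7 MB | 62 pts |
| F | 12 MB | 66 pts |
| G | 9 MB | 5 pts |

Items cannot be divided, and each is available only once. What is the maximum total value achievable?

164 pts

Check high-value combinations within 19 MB:
- A+C+E: size 10+2+7=19, value 68+34+62=164
- A+B+C: size 10+6+2=18, value 68+45+34=147
- B+C+E: size 6+2+7=15, value 45+34+62=141
- C+D+E: size 2+9+7=18, value 34+40+62=136
Best: 164 pts.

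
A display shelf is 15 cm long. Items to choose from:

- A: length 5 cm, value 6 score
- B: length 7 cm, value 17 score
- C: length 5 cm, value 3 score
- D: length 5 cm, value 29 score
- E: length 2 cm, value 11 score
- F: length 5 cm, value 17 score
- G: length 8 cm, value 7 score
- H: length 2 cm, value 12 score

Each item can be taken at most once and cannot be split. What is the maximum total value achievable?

69 score

This is a 0/1 knapsack; check combinations near the capacity.
- D+E+F+H: length 5+2+5+2=14, value 29+11+17+12=69
- D+F+H: length 5+5+2=12, value 29+17+12=58
- B+D+H: length 7+5+2=14, value 17+29+12=58
- A+D+E+H: length 5+5+2+2=14, value 6+29+11+12=58
Best: 69 score.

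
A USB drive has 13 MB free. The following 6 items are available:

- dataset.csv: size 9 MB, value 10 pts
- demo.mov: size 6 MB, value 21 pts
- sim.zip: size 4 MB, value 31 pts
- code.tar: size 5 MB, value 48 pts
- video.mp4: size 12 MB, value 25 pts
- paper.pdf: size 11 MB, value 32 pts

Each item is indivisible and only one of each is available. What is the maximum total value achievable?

79 pts

This is a 0/1 knapsack; check combinations near the capacity.
- sim.zip+code.tar: size 4+5=9, value 31+48=79
- demo.mov+code.tar: size 6+5=11, value 21+48=69
- demo.mov+sim.zip: size 6+4=10, value 21+31=52
- code.tar: size 5, value 48
- dataset.csv+sim.zip: size 9+4=13, value 10+31=41
Best: 79 pts.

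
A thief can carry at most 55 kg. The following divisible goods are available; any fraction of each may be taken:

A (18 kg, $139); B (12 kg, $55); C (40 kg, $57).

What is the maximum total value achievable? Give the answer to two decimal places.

Take in order of value per unit:
- A (139/18 per unit): all 18 → value 139, running total 139.00
- B (55/12 per unit): all 12 → value 55, running total 194.00
- C (57/40 per unit): 25 of 40 → value 25×57/40 = 35.6250, running total 229.63
Total 229.63.

229.63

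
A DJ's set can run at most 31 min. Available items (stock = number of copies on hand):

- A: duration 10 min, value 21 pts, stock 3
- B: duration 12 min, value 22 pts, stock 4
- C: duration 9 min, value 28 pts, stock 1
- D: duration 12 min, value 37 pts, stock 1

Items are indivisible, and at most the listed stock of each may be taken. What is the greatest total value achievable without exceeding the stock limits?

86 pts

Top feasible selections:
- 1×A + 1×C + 1×D: duration 31, value 86
- 1×A + 1×B + 1×C: duration 31, value 71
- 2×A + 1×C: duration 29, value 70
Best: 86 pts.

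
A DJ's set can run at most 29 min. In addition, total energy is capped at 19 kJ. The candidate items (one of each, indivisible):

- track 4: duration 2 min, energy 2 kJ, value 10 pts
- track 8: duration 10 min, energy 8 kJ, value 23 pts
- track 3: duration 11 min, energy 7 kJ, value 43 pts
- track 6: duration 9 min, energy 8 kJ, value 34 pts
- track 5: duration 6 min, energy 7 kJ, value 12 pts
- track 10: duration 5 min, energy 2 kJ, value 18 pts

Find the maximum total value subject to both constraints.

105 pts

Feasible sets respecting both limits:
- track 4+track 3+track 6+track 10: duration 27, energy 19, value 105
- track 3+track 6+track 10: duration 25, energy 17, value 95
- track 4+track 8+track 3+track 10: duration 28, energy 19, value 94
Best: 105 pts.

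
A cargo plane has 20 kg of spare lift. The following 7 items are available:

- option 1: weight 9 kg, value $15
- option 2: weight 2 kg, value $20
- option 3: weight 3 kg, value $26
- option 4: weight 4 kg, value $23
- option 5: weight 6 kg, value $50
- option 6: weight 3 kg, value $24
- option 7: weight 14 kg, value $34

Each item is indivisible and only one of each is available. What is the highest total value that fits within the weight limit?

This is a 0/1 knapsack; check combinations near the capacity.
- option 2+option 3+option 4+option 5+option 6: weight 2+3+4+6+3=18, value 20+26+23+50+24=143
- option 3+option 4+option 5+option 6: weight 3+4+6+3=16, value 26+23+50+24=123
- option 2+option 3+option 5+option 6: weight 2+3+6+3=14, value 20+26+50+24=120
Best: $143.

$143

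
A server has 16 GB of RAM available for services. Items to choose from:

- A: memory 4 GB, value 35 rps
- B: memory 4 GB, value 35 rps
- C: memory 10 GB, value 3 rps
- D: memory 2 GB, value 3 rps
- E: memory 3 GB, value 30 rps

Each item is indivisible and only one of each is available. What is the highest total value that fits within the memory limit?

Check high-value combinations within 16 GB:
- A+B+D+E: memory 4+4+2+3=13, value 35+35+3+30=103
- A+B+E: memory 4+4+3=11, value 35+35+30=100
- A+B+D: memory 4+4+2=10, value 35+35+3=73
- A+B: memory 4+4=8, value 35+35=70
Best: 103 rps.

103 rps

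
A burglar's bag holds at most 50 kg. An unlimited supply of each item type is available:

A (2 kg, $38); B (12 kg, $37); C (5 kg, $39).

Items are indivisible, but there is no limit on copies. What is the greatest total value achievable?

Best value-per-unit is A at 38/2, and filling with it alone uses weight 25×2=50. No mix of the others beats 25×38 = 950.

$950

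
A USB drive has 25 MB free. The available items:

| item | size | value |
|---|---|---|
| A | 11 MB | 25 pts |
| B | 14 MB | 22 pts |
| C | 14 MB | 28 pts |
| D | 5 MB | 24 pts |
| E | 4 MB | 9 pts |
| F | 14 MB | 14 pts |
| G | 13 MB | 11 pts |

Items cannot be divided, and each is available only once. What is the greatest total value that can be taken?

Check high-value combinations within 25 MB:
- C+D+E: size 14+5+4=23, value 28+24+9=61
- A+D+E: size 11+5+4=20, value 25+24+9=58
- B+D+E: size 14+5+4=23, value 22+24+9=55
- A+C: size 11+14=25, value 25+28=53
- C+D: size 14+5=19, value 28+24=52
Best: 61 pts.

61 pts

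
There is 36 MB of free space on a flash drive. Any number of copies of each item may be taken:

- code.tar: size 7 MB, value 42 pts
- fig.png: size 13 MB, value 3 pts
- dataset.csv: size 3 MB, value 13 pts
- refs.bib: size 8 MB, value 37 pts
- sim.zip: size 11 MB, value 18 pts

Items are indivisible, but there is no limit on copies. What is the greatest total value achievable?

Best value-per-unit is code.tar at 42/7, and filling with it alone uses size 5×7=35. No mix of the others beats 5×42 = 210.

210 pts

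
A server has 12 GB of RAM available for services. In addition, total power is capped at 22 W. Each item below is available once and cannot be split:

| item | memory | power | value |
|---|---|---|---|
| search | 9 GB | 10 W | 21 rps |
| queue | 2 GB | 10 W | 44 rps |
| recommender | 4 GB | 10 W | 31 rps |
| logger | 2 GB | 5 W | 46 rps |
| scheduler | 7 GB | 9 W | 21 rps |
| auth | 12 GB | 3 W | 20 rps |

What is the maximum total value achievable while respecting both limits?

90 rps

Feasible sets respecting both limits:
- queue+logger: memory 4, power 15, value 90
- recommender+logger: memory 6, power 15, value 77
- queue+recommender: memory 6, power 20, value 75
Best: 90 rps.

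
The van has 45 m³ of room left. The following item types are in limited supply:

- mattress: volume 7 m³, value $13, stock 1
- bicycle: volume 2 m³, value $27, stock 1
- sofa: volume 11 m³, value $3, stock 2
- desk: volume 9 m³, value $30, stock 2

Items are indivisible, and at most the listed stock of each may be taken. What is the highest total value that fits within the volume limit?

$103

Best selections within volume 45 and stock limits:
- 1×mattress + 1×bicycle + 1×sofa + 2×desk: volume 38, value 103
- 1×mattress + 1×bicycle + 2×desk: volume 27, value 100
- 1×bicycle + 2×sofa + 2×desk: volume 42, value 93
Best: $103.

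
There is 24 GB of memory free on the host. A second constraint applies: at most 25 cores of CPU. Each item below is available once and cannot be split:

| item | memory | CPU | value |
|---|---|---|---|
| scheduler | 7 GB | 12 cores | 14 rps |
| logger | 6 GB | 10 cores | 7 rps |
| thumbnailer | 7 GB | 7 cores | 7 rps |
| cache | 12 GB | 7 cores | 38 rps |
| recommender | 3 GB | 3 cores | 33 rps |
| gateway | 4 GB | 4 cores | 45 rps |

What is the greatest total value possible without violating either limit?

Feasible sets respecting both limits:
- cache+recommender+gateway: memory 19, CPU 14, value 116
- scheduler+cache+gateway: memory 23, CPU 23, value 97
- scheduler+recommender+gateway: memory 14, CPU 19, value 92
Best: 116 rps.

116 rps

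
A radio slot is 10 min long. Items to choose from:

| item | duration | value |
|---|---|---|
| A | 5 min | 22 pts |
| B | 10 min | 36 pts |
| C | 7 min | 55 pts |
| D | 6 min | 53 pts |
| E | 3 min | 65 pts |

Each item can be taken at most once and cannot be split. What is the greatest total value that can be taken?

Check high-value combinations within 10 min:
- C+E: duration 7+3=10, value 55+65=120
- D+E: duration 6+3=9, value 53+65=118
- A+E: duration 5+3=8, value 22+65=87
- E: duration 3, value 65
Best: 120 pts.

120 pts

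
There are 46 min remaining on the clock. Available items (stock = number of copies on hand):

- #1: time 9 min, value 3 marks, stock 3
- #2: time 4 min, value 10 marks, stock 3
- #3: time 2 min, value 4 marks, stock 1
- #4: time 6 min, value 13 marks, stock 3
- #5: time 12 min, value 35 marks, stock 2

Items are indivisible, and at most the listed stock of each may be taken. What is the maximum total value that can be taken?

Best selections within time 46 and stock limits:
- 2×#2 + 1×#3 + 2×#4 + 2×#5: time 46, value 120
- 1×#2 + 3×#4 + 2×#5: time 46, value 119
- 3×#2 + 1×#3 + 1×#4 + 2×#5: time 44, value 117
- 2×#2 + 2×#4 + 2×#5: time 44, value 116
Best: 120 marks.

120 marks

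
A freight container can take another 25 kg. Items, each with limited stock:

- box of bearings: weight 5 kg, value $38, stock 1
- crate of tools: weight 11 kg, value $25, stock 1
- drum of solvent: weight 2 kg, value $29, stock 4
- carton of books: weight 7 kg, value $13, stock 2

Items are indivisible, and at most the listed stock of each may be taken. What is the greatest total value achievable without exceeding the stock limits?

$179

Top feasible selections:
- 1×box of bearings + 1×crate of tools + 4×drum of solvent: weight 24, value 179
- 1×box of bearings + 4×drum of solvent + 1×carton of books: weight 20, value 167
Best: $179.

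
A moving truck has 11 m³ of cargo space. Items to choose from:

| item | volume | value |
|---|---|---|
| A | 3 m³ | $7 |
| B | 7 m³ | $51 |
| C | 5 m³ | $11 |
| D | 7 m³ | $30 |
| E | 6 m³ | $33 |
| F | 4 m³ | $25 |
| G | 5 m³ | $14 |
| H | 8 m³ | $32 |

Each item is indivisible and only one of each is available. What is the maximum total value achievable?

Check high-value combinations within 11 m³:
- B+F: volume 7+4=11, value 51+25=76
- A+B: volume 3+7=10, value 7+51=58
- E+F: volume 6+4=10, value 33+25=58
- D+F: volume 7+4=11, value 30+25=55
- B: volume 7, value 51
Best: $76.

$76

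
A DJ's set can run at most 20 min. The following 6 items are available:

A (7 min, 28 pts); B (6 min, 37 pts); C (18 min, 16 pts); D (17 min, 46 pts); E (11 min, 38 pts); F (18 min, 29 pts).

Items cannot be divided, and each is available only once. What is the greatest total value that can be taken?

75 pts

Check high-value combinations within 20 min:
- B+E: duration 6+11=17, value 37+38=75
- A+E: duration 7+11=18, value 28+38=66
- A+B: duration 7+6=13, value 28+37=65
- D: duration 17, value 46
- E: duration 11, value 38
Best: 75 pts.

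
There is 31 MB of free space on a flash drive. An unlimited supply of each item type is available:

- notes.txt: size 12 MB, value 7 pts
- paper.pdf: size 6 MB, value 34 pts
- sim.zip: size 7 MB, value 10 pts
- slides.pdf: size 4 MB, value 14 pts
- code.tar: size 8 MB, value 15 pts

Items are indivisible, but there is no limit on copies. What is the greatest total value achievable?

170 pts

Best value-per-unit is paper.pdf at 34/6, and filling with it alone uses size 5×6=30. No mix of the others beats 5×34 = 170.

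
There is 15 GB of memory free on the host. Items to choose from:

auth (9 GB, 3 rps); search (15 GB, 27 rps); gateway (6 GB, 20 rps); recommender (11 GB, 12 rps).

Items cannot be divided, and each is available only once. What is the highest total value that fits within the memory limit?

Check high-value combinations within 15 GB:
- search: memory 15, value 27
- auth+gateway: memory 9+6=15, value 3+20=23
- gateway: memory 6, value 20
- recommender: memory 11, value 12
- auth: memory 9, value 3
Best: 27 rps.

27 rps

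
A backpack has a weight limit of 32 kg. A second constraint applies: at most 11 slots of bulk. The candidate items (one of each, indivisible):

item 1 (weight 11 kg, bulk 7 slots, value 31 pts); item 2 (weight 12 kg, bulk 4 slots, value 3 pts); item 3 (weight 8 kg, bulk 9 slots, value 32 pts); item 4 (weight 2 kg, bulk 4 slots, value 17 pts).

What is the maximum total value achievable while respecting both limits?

Feasible sets respecting both limits:
- item 1+item 4: weight 13, bulk 11, value 48
- item 1+item 2: weight 23, bulk 11, value 34
- item 3: weight 8, bulk 9, value 32
- item 1: weight 11, bulk 7, value 31
Best: 48 pts.

48 pts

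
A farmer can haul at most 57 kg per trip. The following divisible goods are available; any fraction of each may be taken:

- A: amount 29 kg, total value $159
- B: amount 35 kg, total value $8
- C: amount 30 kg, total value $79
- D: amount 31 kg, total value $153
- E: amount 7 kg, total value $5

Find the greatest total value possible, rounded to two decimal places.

297.19

Take in order of value per unit:
- A (159/29 per unit): all 29 → value 159, running total 159.00
- D (153/31 per unit): 28 of 31 → value 28×153/31 = 138.1935, running total 297.19
Total 297.19.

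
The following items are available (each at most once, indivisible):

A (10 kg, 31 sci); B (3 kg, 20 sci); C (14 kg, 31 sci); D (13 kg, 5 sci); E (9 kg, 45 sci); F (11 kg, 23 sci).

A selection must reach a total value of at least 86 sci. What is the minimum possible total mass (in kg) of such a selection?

22

Subsets with value ≥ 86, sorted by total mass:
- A+B+E: mass 22, value 96
- B+E+F: mass 23, value 88
Minimum mass: 22 kg.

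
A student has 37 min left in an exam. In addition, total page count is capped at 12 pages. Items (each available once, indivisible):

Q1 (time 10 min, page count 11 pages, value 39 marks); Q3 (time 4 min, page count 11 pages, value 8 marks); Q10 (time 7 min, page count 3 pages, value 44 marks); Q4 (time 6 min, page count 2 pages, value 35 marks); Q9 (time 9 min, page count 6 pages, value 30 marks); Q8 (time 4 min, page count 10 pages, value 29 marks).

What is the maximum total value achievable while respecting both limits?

109 marks

Feasible sets respecting both limits:
- Q10+Q4+Q9: time 22, page count 11, value 109
- Q10+Q4: time 13, page count 5, value 79
- Q10+Q9: time 16, page count 9, value 74
- Q4+Q9: time 15, page count 8, value 65
Best: 109 marks.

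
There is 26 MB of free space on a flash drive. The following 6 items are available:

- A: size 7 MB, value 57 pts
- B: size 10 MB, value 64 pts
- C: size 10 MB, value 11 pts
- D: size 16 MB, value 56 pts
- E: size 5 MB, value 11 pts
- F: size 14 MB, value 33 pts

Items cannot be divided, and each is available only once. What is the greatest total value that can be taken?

Check high-value combinations within 26 MB:
- A+B+E: size 7+10+5=22, value 57+64+11=132
- A+B: size 7+10=17, value 57+64=121
- B+D: size 10+16=26, value 64+56=120
- A+D: size 7+16=23, value 57+56=113
- A+E+F: size 7+5+14=26, value 57+11+33=101
Best: 132 pts.

132 pts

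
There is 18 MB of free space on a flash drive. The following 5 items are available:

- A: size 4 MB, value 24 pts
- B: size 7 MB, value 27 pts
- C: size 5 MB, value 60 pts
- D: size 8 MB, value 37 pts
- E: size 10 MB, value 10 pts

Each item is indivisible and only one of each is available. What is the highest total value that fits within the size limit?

Check high-value combinations within 18 MB:
- A+C+D: size 4+5+8=17, value 24+60+37=121
- A+B+C: size 4+7+5=16, value 24+27+60=111
- C+D: size 5+8=13, value 60+37=97
Best: 121 pts.

121 pts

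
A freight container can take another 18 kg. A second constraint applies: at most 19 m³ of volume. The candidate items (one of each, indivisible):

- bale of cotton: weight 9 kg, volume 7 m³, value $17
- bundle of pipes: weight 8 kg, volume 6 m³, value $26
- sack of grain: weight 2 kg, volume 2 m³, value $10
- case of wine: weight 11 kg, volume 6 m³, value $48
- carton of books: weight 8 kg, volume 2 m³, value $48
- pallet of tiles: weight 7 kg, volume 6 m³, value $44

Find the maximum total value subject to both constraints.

Feasible sets respecting both limits:
- sack of grain+carton of books+pallet of tiles: weight 17, volume 10, value 102
- case of wine+pallet of tiles: weight 18, volume 12, value 92
- carton of books+pallet of tiles: weight 15, volume 8, value 92
- bundle of pipes+sack of grain+carton of books: weight 18, volume 10, value 84
Best: $102.

$102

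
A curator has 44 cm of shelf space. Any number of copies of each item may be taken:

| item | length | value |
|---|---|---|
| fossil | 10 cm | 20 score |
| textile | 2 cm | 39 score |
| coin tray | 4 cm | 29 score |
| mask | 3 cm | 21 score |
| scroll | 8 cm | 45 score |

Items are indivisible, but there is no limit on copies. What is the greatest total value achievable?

Best value-per-unit is textile at 39/2, and filling with it alone uses length 22×2=44. No mix of the others beats 22×39 = 858.

858 score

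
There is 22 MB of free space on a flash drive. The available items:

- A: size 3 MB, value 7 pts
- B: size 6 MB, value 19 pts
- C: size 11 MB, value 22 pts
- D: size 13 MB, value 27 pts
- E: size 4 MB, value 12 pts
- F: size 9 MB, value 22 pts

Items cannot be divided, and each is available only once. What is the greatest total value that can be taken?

Check high-value combinations within 22 MB:
- A+B+E+F: size 3+6+4+9=22, value 7+19+12+22=60
- B+E+F: size 6+4+9=19, value 19+12+22=53
- B+C+E: size 6+11+4=21, value 19+22+12=53
- A+B+D: size 3+6+13=22, value 7+19+27=53
- D+F: size 13+9=22, value 27+22=49
Best: 60 pts.

60 pts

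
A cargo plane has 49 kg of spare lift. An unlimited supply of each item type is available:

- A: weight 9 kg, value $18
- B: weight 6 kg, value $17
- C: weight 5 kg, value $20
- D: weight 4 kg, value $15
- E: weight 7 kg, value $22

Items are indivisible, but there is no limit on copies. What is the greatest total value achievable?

Best value-per-unit is C at 20/5; filling with it alone gives 9×20 = 180.
Optimal mix: 9×C + 1×D → weight 49, value 195.

$195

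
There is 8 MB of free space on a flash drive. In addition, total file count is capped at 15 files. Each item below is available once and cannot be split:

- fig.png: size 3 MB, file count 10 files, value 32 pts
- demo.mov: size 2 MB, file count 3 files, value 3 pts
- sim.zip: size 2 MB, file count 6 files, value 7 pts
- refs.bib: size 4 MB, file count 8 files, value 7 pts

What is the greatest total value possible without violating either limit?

Feasible sets respecting both limits:
- fig.png+demo.mov: size 5, file count 13, value 35
- fig.png: size 3, file count 10, value 32
- sim.zip+refs.bib: size 6, file count 14, value 14
- demo.mov+sim.zip: size 4, file count 9, value 10
Best: 35 pts.

35 pts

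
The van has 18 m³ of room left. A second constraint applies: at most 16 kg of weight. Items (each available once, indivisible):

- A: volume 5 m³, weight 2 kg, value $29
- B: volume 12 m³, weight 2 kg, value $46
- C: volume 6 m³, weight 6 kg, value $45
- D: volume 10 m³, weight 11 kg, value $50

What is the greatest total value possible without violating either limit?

$91

Feasible sets respecting both limits:
- B+C: volume 18, weight 8, value 91
- A+D: volume 15, weight 13, value 79
- A+B: volume 17, weight 4, value 75
- A+C: volume 11, weight 8, value 74
Best: $91.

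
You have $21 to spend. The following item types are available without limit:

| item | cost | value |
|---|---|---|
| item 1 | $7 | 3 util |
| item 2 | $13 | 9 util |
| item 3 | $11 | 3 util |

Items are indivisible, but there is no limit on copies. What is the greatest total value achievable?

Best value-per-unit is item 2 at 9/13; filling with it alone gives 1×9 = 9.
Optimal mix: 1×item 1 + 1×item 2 → cost 20, value 12.

12 util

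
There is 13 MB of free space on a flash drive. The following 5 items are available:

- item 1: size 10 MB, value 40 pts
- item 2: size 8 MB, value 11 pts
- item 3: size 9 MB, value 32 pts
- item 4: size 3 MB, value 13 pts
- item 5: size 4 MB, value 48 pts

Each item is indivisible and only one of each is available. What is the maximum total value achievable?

Check high-value combinations within 13 MB:
- item 3+item 5: size 9+4=13, value 32+48=80
- item 4+item 5: size 3+4=7, value 13+48=61
- item 2+item 5: size 8+4=12, value 11+48=59
Best: 80 pts.

80 pts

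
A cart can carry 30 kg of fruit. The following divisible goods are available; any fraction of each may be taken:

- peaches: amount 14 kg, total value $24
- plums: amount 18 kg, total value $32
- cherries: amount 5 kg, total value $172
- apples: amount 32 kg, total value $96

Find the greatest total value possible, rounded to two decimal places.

Take in order of value per unit:
- cherries (172/5 per unit): all 5 → value 172, running total 172.00
- apples (96/32 per unit): 25 of 32 → value 25×96/32 = 75.0000, running total 247.00
Total 247.00.

247.00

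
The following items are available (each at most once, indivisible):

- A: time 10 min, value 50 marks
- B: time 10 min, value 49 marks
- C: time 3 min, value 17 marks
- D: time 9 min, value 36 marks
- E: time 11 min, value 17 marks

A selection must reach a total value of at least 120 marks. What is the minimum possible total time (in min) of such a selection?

29

Subsets with value ≥ 120, sorted by total time:
- A+B+D: time 29, value 135
- A+B+C+D: time 32, value 152
- A+C+D+E: time 33, value 120
Minimum time: 29 min.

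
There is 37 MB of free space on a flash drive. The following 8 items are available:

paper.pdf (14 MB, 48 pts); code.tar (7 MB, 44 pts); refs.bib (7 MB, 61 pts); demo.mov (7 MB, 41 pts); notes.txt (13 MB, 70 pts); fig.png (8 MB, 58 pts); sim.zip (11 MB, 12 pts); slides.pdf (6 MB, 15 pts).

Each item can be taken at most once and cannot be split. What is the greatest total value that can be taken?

233 pts

Check high-value combinations within 37 MB:
- code.tar+refs.bib+notes.txt+fig.png: size 7+7+13+8=35, value 44+61+70+58=233
- refs.bib+demo.mov+notes.txt+fig.png: size 7+7+13+8=35, value 61+41+70+58=230
- code.tar+refs.bib+demo.mov+fig.png+slides.pdf: size 7+7+7+8+6=35, value 44+61+41+58+15=219
- code.tar+refs.bib+demo.mov+notes.txt: size 7+7+7+13=34, value 44+61+41+70=216
Best: 233 pts.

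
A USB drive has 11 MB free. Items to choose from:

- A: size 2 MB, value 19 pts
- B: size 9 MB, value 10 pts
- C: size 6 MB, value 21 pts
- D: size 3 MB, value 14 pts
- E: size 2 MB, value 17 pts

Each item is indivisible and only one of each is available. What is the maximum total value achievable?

This is a 0/1 knapsack; check combinations near the capacity.
- A+C+E: size 2+6+2=10, value 19+21+17=57
- A+C+D: size 2+6+3=11, value 19+21+14=54
- C+D+E: size 6+3+2=11, value 21+14+17=52
- A+D+E: size 2+3+2=7, value 19+14+17=50
Best: 57 pts.

57 pts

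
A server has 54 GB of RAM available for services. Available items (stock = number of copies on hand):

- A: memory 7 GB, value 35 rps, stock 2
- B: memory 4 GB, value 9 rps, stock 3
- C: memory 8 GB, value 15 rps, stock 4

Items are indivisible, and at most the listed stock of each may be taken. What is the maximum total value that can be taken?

Best selections within memory 54 and stock limits:
- 2×A + 2×B + 4×C: memory 54, value 148
- 2×A + 3×B + 3×C: memory 50, value 142
Best: 148 rps.

148 rps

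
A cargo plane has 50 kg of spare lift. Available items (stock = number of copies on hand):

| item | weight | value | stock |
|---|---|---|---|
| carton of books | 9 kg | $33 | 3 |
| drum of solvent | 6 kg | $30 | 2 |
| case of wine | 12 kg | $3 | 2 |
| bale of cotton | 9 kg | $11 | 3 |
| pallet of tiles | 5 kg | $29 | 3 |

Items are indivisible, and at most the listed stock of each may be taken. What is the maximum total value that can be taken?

$217

Top feasible selections:
- 3×carton of books + 2×drum of solvent + 2×pallet of tiles: weight 49, value 217
- 3×carton of books + 1×drum of solvent + 3×pallet of tiles: weight 48, value 216
- 2×carton of books + 2×drum of solvent + 3×pallet of tiles: weight 45, value 213
- 2×carton of books + 2×drum of solvent + 1×bale of cotton + 2×pallet of tiles: weight 49, value 195
Best: $217.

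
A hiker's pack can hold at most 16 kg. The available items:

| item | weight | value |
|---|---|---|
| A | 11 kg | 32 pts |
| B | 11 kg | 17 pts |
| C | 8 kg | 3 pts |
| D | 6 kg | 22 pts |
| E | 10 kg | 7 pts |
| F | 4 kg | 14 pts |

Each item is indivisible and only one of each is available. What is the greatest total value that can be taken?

Check high-value combinations within 16 kg:
- A+F: weight 11+4=15, value 32+14=46
- D+F: weight 6+4=10, value 22+14=36
- A: weight 11, value 32
- B+F: weight 11+4=15, value 17+14=31
- D+E: weight 6+10=16, value 22+7=29
Best: 46 pts.

46 pts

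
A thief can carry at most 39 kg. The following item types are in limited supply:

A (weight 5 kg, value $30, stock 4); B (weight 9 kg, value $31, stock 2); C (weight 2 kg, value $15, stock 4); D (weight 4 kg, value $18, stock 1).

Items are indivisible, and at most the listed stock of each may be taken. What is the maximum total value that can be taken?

Best selections within weight 39 and stock limits:
- 4×A + 1×B + 3×C + 1×D: weight 39, value 214
- 4×A + 1×B + 4×C: weight 37, value 211
- 3×A + 1×B + 4×C + 1×D: weight 36, value 199
Best: $214.

$214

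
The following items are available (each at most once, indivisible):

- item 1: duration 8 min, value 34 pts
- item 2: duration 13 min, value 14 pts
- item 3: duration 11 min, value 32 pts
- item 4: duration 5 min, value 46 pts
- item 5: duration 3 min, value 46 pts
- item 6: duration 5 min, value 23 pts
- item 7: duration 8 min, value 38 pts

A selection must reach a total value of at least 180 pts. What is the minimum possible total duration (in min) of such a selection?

29

Subsets with value ≥ 180, sorted by total duration:
- item 1+item 4+item 5+item 6+item 7: duration 29, value 187
- item 3+item 4+item 5+item 6+item 7: duration 32, value 185
- item 1+item 3+item 4+item 5+item 6: duration 32, value 181
- item 1+item 3+item 4+item 5+item 7: duration 35, value 196
Minimum duration: 29 min.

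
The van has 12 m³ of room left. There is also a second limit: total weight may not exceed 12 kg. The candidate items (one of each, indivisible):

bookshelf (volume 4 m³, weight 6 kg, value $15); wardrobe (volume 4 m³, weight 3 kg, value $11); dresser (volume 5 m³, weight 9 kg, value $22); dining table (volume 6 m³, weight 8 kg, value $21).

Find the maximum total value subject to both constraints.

$33

Feasible sets respecting both limits:
- wardrobe+dresser: volume 9, weight 12, value 33
- wardrobe+dining table: volume 10, weight 11, value 32
- bookshelf+wardrobe: volume 8, weight 9, value 26
Best: $33.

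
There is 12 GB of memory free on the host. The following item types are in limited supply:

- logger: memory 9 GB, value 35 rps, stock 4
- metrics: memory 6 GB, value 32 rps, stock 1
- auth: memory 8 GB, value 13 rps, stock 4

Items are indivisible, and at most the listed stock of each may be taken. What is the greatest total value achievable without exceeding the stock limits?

Best selections within memory 12 and stock limits:
- 1×logger: memory 9, value 35
- 1×metrics: memory 6, value 32
- 1×auth: memory 8, value 13
Best: 35 rps.

35 rps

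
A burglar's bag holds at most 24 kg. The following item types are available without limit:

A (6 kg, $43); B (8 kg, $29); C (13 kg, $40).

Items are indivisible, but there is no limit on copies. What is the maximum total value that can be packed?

Best value-per-unit is A at 43/6, and filling with it alone uses weight 4×6=24. No mix of the others beats 4×43 = 172.

$172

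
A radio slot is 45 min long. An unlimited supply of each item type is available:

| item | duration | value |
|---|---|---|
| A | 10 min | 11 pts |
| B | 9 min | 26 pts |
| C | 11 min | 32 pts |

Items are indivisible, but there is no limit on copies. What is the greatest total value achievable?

Best value-per-unit is C at 32/11; filling with it alone gives 4×32 = 128.
Optimal mix: 5×B → duration 45, value 130.

130 pts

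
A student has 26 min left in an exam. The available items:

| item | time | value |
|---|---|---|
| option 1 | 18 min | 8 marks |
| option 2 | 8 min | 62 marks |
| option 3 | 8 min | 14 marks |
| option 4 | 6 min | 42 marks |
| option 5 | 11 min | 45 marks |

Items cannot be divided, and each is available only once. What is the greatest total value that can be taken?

Check high-value combinations within 26 min:
- option 2+option 4+option 5: time 8+6+11=25, value 62+42+45=149
- option 2+option 3+option 4: time 8+8+6=22, value 62+14+42=118
- option 2+option 5: time 8+11=19, value 62+45=107
- option 2+option 4: time 8+6=14, value 62+42=104
- option 3+option 4+option 5: time 8+6+11=25, value 14+42+45=101
Best: 149 marks.

149 marks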